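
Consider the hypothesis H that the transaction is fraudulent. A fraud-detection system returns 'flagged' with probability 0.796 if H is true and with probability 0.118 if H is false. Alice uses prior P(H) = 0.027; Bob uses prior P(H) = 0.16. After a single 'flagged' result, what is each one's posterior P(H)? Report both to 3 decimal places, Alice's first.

Alice: 0.158; Bob: 0.562

The likelihood ratio for a 'flagged' result is 0.796/0.118 = 6.7458.
Alice: prior odds 0.027/0.973 = 0.027749; posterior odds 0.18719; posterior probability 0.158.
Bob: prior odds 0.16/0.84 = 0.19048; posterior odds 1.2849; posterior probability 0.562.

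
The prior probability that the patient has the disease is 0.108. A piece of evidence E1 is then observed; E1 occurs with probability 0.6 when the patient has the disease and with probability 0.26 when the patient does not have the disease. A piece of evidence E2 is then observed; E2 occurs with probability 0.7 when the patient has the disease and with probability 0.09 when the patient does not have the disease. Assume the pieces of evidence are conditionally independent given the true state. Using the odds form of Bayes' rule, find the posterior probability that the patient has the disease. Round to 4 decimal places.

Prior odds = 0.108/(1−0.108) = 0.12108. In log-odds, ln(0.12108) = -2.1113.
Add log likelihood ratios: ln(2.3077) + ln(7.7778) = 2.8875.
Posterior log-odds = 0.77618, so posterior odds = exp(0.77618) = 2.1732. Converting, P(H|E) = 2.1732/3.1732 = 0.6849.

Posterior probability ≈ 0.6849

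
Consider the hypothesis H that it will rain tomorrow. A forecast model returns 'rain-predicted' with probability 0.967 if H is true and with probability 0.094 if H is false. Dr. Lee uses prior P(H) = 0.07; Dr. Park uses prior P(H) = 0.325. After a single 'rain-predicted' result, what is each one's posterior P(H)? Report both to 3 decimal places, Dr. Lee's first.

P('+'|H) = 0.967, P('+'|¬H) = 0.094.
Dr. Lee: numerator 0.967·0.07 = 0.067690; evidence = 0.067690+0.094·0.93 = 0.15511; posterior = 0.436.
Dr. Park: numerator 0.967·0.325 = 0.31428; evidence = 0.31428+0.094·0.675 = 0.37773; posterior = 0.832.

Dr. Lee: 0.436; Dr. Park: 0.832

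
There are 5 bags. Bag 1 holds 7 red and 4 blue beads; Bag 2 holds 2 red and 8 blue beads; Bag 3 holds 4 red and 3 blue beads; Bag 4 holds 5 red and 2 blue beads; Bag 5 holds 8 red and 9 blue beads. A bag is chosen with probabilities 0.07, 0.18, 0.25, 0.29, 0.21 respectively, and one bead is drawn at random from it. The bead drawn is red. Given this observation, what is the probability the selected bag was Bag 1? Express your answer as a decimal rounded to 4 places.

Posterior probability ≈ 0.0841

P(red|Bag 1) = 0.6364; P(red|Bag 2) = 0.2; P(red|Bag 3) = 0.5714; P(red|Bag 4) = 0.7143; P(red|Bag 5) = 0.4706.
Prior × likelihood for each source: 0.07·0.6364=0.04455, 0.18·0.2=0.03600, 0.25·0.5714=0.1429, 0.29·0.7143=0.2071, 0.21·0.4706=0.09882. Summing gives P(red) = 0.52937.
P(Bag 1 | red) = 0.04455 / 0.52937 = 0.0841.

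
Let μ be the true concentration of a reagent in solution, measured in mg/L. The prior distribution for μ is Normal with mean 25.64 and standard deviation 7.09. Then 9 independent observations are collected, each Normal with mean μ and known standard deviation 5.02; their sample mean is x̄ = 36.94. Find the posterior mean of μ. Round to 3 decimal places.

Posterior mean ≈ 36.344

With known σ, the Normal prior is conjugate. Weight on the data is w = (n/σ²)/(n/σ² + 1/τ₀²) = 0.357137/(0.357137+0.0198933) = 0.94724.
Posterior mean = w·x̄ + (1−w)·μ₀ = 0.94724·36.94 + 0.052763·25.64 = 36.344.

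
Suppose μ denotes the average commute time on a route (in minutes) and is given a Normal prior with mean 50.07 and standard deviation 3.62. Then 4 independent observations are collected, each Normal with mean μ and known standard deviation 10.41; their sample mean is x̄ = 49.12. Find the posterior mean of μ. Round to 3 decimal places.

Prior precision 1/τ₀² = 1/3.62² = 0.0763102; data precision n/σ² = 4/10.41² = 0.0369112.
Posterior precision = 0.0763102 + 0.0369112 = 0.113221.
Posterior mean = (0.0763102·50.07 + 0.0369112·49.12) / 0.113221 = 49.760.

Posterior mean ≈ 49.760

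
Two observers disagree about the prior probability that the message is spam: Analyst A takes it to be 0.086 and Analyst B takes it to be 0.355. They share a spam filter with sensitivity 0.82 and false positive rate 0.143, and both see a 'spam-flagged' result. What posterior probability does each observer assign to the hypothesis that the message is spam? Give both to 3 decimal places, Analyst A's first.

Analyst A: 0.350; Analyst B: 0.759

The likelihood ratio for a 'spam-flagged' result is 0.82/0.143 = 5.7343.
Analyst A: prior odds 0.086/0.914 = 0.094092; posterior odds 0.53955; posterior probability 0.350.
Analyst B: prior odds 0.355/0.645 = 0.55039; posterior odds 3.1561; posterior probability 0.759.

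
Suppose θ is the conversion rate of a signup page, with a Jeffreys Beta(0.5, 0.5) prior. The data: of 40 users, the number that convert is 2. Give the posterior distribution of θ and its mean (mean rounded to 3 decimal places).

Posterior: Beta(2.5, 38.5); mean ≈ 0.061

The binomial likelihood is conjugate to the Beta prior: with 2 successes and 38 failures, the posterior is Beta(0.5+2, 0.5+38) = Beta(2.5, 38.5).
E[θ | data] = 2.5/(2.5+38.5) = 0.061.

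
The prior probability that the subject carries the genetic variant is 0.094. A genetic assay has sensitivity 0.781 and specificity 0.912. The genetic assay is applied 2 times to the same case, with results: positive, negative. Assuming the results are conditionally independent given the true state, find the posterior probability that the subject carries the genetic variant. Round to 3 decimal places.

With H the event that the subject carries the genetic variant, the joint likelihood of the observed sequence is P(data|H) = 0.781·0.219 = 0.17104 and P(data|¬H) = 0.088·0.912 = 0.080256.
Bayes: P(H|data) = 0.094·0.17104 / (0.094·0.17104 + 0.906·0.080256) = 0.016078/0.088790 = 0.1811.

Posterior P(H) ≈ 0.181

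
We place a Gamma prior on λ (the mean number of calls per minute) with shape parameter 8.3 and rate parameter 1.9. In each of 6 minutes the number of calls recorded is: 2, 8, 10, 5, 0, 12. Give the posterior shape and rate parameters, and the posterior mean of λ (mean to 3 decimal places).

The Poisson likelihood adds the total count to the shape and the number of exposure periods to the rate. Here ∑xᵢ = 37 and n = 6, so shape 8.3→45.3 and rate 1.9→7.9.
E[λ | data] = 45.3/7.9 = 5.734.

Posterior: Gamma(shape=45.3, rate=7.9); mean ≈ 5.734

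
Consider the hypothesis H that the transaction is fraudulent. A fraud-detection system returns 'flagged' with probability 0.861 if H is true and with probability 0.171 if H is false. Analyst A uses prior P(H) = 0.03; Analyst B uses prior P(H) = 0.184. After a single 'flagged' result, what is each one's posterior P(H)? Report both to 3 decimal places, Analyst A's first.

The likelihood ratio for a 'flagged' result is 0.861/0.171 = 5.0351.
Analyst A: prior odds 0.03/0.97 = 0.030928; posterior odds 0.15572; posterior probability 0.135.
Analyst B: prior odds 0.184/0.816 = 0.22549; posterior odds 1.1354; posterior probability 0.532.

Analyst A: 0.135; Analyst B: 0.532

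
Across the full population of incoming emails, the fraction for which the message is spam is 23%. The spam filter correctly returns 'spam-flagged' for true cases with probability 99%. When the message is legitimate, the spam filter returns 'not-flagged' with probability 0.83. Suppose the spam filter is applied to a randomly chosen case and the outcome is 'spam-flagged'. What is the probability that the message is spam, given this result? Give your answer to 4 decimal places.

Let H be the event that the message is spam. P(H) = 0.23, so P(¬H) = 0.77. With E the 'spam-flagged' result, P(E|H) = 0.99 and P(E|¬H) = 0.17.
P(E) = 0.99·0.23 + 0.17·0.77 = 0.22770 + 0.13090 = 0.35860.
By Bayes' theorem, P(H|E) = 0.22770 / 0.35860 = 0.6350.

P(H | E) ≈ 0.6350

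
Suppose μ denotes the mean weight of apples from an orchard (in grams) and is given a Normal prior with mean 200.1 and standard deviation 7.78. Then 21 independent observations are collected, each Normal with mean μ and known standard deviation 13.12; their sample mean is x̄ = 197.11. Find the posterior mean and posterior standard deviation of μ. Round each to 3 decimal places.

Prior precision 1/τ₀² = 1/7.78² = 0.0165212; data precision n/σ² = 21/13.12² = 0.121998.
Posterior precision = 0.0165212 + 0.121998 = 0.138519, giving posterior SD = 1/√0.138519 = 2.687.
Posterior mean = (0.0165212·200.1 + 0.121998·197.11) / 0.138519 = 197.467.

Posterior mean ≈ 197.467; posterior SD ≈ 2.687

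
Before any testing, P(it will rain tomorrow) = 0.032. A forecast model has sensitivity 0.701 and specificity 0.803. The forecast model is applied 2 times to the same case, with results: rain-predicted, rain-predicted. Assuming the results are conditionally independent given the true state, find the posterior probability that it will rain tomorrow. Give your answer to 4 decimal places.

Posterior P(H) ≈ 0.2951

With H the event that it will rain tomorrow, the joint likelihood of the observed sequence is P(data|H) = 0.701·0.701 = 0.49140 and P(data|¬H) = 0.197·0.197 = 0.038809.
Bayes: P(H|data) = 0.032·0.49140 / (0.032·0.49140 + 0.968·0.038809) = 0.015725/0.053292 = 0.2951.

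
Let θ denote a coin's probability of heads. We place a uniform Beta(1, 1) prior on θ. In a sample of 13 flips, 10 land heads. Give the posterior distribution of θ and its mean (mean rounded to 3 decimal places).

Posterior: Beta(11, 4); mean ≈ 0.733

The binomial likelihood is conjugate to the Beta prior: with 10 successes and 3 failures, the posterior is Beta(1+10, 1+3) = Beta(11, 4).
Posterior mean = α/(α+β) = 11/15 = 0.733.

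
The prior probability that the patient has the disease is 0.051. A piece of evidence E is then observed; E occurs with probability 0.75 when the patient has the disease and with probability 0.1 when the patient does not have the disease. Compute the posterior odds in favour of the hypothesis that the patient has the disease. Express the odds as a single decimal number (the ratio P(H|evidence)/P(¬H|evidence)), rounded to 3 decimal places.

Posterior odds ≈ 0.403

Prior odds = 0.051/(1−0.051) = 0.053741. In log-odds, ln(0.053741) = -2.9236.
Add log likelihood ratio: ln(7.5000) = 2.0149.
Posterior log-odds = -0.90868, so posterior odds = exp(-0.90868) = 0.40306.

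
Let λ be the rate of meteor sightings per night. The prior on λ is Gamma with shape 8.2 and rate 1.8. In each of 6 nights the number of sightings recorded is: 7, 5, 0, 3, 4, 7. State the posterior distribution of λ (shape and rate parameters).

Posterior: Gamma(shape=34.2, rate=7.8)

Total count ∑xᵢ = 26 over n = 6 nights.
Gamma is conjugate to the Poisson likelihood: posterior is Gamma(shape = 8.2+26 = 34.2, rate = 1.8+6 = 7.8).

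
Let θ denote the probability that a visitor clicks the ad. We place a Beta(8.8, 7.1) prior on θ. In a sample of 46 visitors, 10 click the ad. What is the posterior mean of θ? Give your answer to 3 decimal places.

The binomial likelihood is conjugate to the Beta prior: with 10 successes and 36 failures, the posterior is Beta(8.8+10, 7.1+36) = Beta(18.8, 43.1).
Posterior mean = α/(α+β) = 18.8/61.9 = 0.304.

Posterior mean ≈ 0.304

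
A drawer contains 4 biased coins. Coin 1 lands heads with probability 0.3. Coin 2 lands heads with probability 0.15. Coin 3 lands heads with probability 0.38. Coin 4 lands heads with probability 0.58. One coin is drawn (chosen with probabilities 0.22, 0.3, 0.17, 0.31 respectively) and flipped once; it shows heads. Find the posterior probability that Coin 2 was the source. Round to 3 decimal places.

Tabulate prior·likelihood by source: [1] prior 0.22, lik 0.3, product 0.06600; [2] prior 0.3, lik 0.15, product 0.04500; [3] prior 0.17, lik 0.38, product 0.06460; [4] prior 0.31, lik 0.58, product 0.1798.
Normalizing constant = 0.35540; the posterior for Coin 2 is its product over the sum, 0.04500/0.35540 = 0.127.

Posterior probability ≈ 0.127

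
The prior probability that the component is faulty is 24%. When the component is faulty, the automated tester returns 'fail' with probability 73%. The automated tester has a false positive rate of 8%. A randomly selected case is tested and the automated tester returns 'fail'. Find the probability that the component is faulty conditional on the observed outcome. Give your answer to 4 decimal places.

Write H for 'the component is faulty'. Prior odds H:¬H = 0.24/0.76 = 0.31579. For the 'fail' outcome, the likelihood ratio is 0.73/0.08 = 9.1250.
Posterior odds = 0.31579 × 9.1250 = 2.8816, so P(H|E) = 2.8816/(1+2.8816) = 0.7424.

P(H | E) ≈ 0.7424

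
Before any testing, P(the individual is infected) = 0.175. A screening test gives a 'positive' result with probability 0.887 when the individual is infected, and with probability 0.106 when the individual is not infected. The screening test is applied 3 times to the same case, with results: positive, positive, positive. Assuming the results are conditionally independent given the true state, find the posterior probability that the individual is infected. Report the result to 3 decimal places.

Posterior P(H) ≈ 0.992

With H the event that the individual is infected, the joint likelihood of the observed sequence is P(data|H) = 0.887·0.887·0.887 = 0.69786 and P(data|¬H) = 0.106·0.106·0.106 = 0.0011910.
Bayes: P(H|data) = 0.175·0.69786 / (0.175·0.69786 + 0.825·0.0011910) = 0.12213/0.12311 = 0.9920.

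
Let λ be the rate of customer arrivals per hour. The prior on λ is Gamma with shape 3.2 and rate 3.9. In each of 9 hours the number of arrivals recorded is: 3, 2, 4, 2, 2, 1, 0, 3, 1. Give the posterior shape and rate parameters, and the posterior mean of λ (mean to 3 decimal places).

Posterior: Gamma(shape=21.2, rate=12.9); mean ≈ 1.643

Total count ∑xᵢ = 18 over n = 9 hours.
Gamma is conjugate to the Poisson likelihood: posterior is Gamma(shape = 3.2+18 = 21.2, rate = 3.9+9 = 12.9).
E[λ | data] = 21.2/12.9 = 1.643.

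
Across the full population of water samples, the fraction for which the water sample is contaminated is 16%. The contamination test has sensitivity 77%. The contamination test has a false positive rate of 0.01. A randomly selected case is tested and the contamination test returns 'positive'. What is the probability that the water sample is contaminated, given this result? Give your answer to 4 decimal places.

P(H | E) ≈ 0.9362

Let H be the event that the water sample is contaminated. P(H) = 0.16, so P(¬H) = 0.84. With E the 'positive' result, P(E|H) = 0.77 and P(E|¬H) = 0.01.
P(E) = 0.77·0.16 + 0.01·0.84 = 0.12320 + 0.0084000 = 0.13160.
By Bayes' theorem, P(H|E) = 0.12320 / 0.13160 = 0.9362.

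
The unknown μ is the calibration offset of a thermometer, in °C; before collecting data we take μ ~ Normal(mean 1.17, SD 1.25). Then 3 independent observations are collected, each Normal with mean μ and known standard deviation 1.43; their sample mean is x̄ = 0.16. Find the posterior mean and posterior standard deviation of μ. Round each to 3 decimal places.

Posterior mean ≈ 0.467; posterior SD ≈ 0.689

Prior precision 1/τ₀² = 1/1.25² = 0.640000; data precision n/σ² = 3/1.43² = 1.46706.
Posterior precision = 0.640000 + 1.46706 = 2.10706, giving posterior SD = 1/√2.10706 = 0.689.
Posterior mean = (0.640000·1.17 + 1.46706·0.16) / 2.10706 = 0.467.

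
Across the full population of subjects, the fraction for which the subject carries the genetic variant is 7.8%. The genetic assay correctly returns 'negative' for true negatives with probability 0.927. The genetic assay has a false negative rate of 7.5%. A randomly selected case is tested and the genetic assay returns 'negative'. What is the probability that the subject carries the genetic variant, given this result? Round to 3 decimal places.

P(H | E) ≈ 0.007

Write H for 'the subject carries the genetic variant'. Prior odds H:¬H = 0.078/0.922 = 0.084599. For the 'negative' outcome, the likelihood ratio is 0.075/0.927 = 0.080906.
Posterior odds = 0.084599 × 0.080906 = 0.0068446, so P(H|E) = 0.0068446/(1+0.0068446) = 0.007.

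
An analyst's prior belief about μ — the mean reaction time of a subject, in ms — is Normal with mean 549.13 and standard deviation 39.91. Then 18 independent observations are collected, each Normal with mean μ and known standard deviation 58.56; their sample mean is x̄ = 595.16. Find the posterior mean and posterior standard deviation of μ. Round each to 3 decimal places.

With known σ, the Normal prior is conjugate. Weight on the data is w = (n/σ²)/(n/σ² + 1/τ₀²) = 0.00524893/(0.00524893+0.00062782) = 0.89317.
Posterior mean = w·x̄ + (1−w)·μ₀ = 0.89317·595.16 + 0.10683·549.13 = 590.243. Posterior variance = 1/(0.00524893+0.00062782) = 170.162, so SD = 13.045.

Posterior mean ≈ 590.243; posterior SD ≈ 13.045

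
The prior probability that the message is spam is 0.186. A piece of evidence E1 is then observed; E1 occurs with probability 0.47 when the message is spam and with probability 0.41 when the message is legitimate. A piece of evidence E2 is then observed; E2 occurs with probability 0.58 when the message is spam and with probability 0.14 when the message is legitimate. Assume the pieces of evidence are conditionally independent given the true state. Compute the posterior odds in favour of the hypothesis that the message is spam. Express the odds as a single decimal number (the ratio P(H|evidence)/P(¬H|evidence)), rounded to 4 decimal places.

Posterior odds ≈ 1.0852

Prior odds = 0.186/(1−0.186) = 0.22850.
Likelihood ratio for E1 = 0.47/0.41 = 1.1463.
Likelihood ratio for E2 = 0.58/0.14 = 4.1429.
Posterior odds = prior odds × LR₁ × LR₂ = 1.0852.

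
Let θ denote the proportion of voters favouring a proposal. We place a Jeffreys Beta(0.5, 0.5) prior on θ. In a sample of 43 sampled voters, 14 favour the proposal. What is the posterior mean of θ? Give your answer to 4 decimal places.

Observing 14 successes and 29 failures updates Beta(0.5, 0.5) by adding the success and failure counts to the two shape parameters: α = 0.5+14 = 14.5, β = 0.5+29 = 29.5.
Posterior mean = α/(α+β) = 14.5/44 = 0.3295.

Posterior mean ≈ 0.3295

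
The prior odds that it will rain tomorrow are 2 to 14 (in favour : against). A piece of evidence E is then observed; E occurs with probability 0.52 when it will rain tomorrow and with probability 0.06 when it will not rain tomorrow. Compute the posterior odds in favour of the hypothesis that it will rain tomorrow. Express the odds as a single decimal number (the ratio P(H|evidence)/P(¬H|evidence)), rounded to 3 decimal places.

Posterior odds ≈ 1.238

Prior odds = 2/14 = 0.14286.
Likelihood ratio for E = 0.52/0.06 = 8.6667.
Posterior odds = prior odds × LR = 1.2381.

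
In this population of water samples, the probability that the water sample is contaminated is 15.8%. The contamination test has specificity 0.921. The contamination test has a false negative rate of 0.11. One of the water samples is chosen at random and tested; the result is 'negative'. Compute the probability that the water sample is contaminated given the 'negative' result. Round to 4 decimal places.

P(H | E) ≈ 0.0219

Let H be the event that the water sample is contaminated. P(H) = 0.158, so P(¬H) = 0.842. With E the 'negative' result, P(E|H) = 0.11 and P(E|¬H) = 0.921.
P(E) = 0.11·0.158 + 0.921·0.842 = 0.017380 + 0.77548 = 0.79286.
By Bayes' theorem, P(H|E) = 0.017380 / 0.79286 = 0.0219.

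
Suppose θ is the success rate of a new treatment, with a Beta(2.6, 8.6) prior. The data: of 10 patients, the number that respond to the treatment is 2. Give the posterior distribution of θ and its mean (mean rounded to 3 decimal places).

The binomial likelihood is conjugate to the Beta prior: with 2 successes and 8 failures, the posterior is Beta(2.6+2, 8.6+8) = Beta(4.6, 16.6).
E[θ | data] = 4.6/(4.6+16.6) = 0.217.

Posterior: Beta(4.6, 16.6); mean ≈ 0.217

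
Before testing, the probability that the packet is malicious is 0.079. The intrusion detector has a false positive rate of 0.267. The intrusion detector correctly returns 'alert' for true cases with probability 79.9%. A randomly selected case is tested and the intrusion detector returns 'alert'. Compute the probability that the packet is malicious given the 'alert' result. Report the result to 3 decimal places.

P(H | E) ≈ 0.204

Write H for 'the packet is malicious'. Prior odds H:¬H = 0.079/0.921 = 0.085776. For the 'alert' outcome, the likelihood ratio is 0.799/0.267 = 2.9925.
Posterior odds = 0.085776 × 2.9925 = 0.25669, so P(H|E) = 0.25669/(1+0.25669) = 0.204.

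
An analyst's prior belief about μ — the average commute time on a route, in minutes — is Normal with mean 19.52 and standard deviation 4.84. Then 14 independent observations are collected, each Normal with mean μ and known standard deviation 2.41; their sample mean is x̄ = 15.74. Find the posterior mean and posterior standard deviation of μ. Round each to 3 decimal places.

With known σ, the Normal prior is conjugate. Weight on the data is w = (n/σ²)/(n/σ² + 1/τ₀²) = 2.41043/(2.41043+0.0426883) = 0.98260.
Posterior mean = w·x̄ + (1−w)·μ₀ = 0.98260·15.74 + 0.017402·19.52 = 15.806. Posterior variance = 1/(2.41043+0.0426883) = 0.407645, so SD = 0.638.

Posterior mean ≈ 15.806; posterior SD ≈ 0.638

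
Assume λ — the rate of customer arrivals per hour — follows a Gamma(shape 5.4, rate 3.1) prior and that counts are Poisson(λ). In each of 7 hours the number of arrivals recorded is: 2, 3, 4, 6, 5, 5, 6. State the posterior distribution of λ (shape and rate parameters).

Posterior: Gamma(shape=36.4, rate=10.1)

The Poisson likelihood adds the total count to the shape and the number of exposure periods to the rate. Here ∑xᵢ = 31 and n = 7, so shape 5.4→36.4 and rate 3.1→10.1.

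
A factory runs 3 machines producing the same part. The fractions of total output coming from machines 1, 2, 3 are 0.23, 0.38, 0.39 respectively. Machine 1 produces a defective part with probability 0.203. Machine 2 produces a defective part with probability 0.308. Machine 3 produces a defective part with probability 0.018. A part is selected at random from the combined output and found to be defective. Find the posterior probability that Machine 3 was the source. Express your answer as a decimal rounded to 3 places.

Posterior probability ≈ 0.041

P(defective|M1) = 0.203; P(defective|M2) = 0.308; P(defective|M3) = 0.018.
Prior × likelihood for each source: 0.23·0.203=0.04669, 0.38·0.308=0.1170, 0.39·0.018=0.007020. Summing gives P(defective) = 0.17075.
P(Machine 3 | defective) = 0.007020 / 0.17075 = 0.041.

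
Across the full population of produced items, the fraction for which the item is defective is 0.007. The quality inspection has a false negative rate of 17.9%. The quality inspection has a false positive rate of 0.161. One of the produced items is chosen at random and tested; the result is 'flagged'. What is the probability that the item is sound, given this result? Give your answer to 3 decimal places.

Write H for 'the item is defective'. Prior odds H:¬H = 0.007/0.993 = 0.0070493. For the 'flagged' outcome, the likelihood ratio is 0.821/0.161 = 5.0994.
Posterior odds = 0.0070493 × 5.0994 = 0.035947, so P(H|E) = 0.035947/(1+0.035947) = 0.035. Then P(¬H|E) = 1 − 0.035 = 0.965.

P(¬H | E) ≈ 0.965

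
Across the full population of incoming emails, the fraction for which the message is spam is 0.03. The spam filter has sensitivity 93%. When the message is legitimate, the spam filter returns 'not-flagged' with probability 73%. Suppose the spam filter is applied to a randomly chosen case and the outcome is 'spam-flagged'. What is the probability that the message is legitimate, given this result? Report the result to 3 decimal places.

P(¬H | E) ≈ 0.904

Let H be the event that the message is spam. P(H) = 0.03, so P(¬H) = 0.97. With E the 'spam-flagged' result, P(E|H) = 0.93 and P(E|¬H) = 0.27.
P(E) = 0.93·0.03 + 0.27·0.97 = 0.027900 + 0.26190 = 0.28980.
By Bayes' theorem, P(H|E) = 0.027900 / 0.28980 = 0.096. Hence P(¬H|E) = 1 − 0.096 = 0.904.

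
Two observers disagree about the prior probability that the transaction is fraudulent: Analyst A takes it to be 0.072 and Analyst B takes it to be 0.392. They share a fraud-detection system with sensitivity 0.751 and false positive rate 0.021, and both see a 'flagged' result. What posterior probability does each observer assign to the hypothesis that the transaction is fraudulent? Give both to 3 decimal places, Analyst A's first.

The likelihood ratio for a 'flagged' result is 0.751/0.021 = 35.762.
Analyst A: prior odds 0.072/0.928 = 0.077586; posterior odds 2.7746; posterior probability 0.735.
Analyst B: prior odds 0.392/0.608 = 0.64474; posterior odds 23.057; posterior probability 0.958.

Analyst A: 0.735; Analyst B: 0.958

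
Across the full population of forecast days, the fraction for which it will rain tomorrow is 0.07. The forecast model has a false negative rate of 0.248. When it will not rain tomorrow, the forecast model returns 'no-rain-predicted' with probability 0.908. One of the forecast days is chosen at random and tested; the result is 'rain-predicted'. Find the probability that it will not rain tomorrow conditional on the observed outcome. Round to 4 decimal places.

P(¬H | E) ≈ 0.6191

Let H be the event that it will rain tomorrow. P(H) = 0.07, so P(¬H) = 0.93. With E the 'rain-predicted' result, P(E|H) = 0.752 and P(E|¬H) = 0.092.
P(E) = 0.752·0.07 + 0.092·0.93 = 0.052640 + 0.085560 = 0.13820.
By Bayes' theorem, P(H|E) = 0.052640 / 0.13820 = 0.3809. Hence P(¬H|E) = 1 − 0.3809 = 0.6191.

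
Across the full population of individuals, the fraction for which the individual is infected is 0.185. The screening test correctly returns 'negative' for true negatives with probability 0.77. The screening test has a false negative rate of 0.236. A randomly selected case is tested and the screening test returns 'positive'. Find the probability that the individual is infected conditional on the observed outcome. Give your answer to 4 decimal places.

Let H be the event that the individual is infected. P(H) = 0.185, so P(¬H) = 0.815. With E the 'positive' result, P(E|H) = 0.764 and P(E|¬H) = 0.23.
P(E) = 0.764·0.185 + 0.23·0.815 = 0.14134 + 0.18745 = 0.32879.
By Bayes' theorem, P(H|E) = 0.14134 / 0.32879 = 0.4299.

P(H | E) ≈ 0.4299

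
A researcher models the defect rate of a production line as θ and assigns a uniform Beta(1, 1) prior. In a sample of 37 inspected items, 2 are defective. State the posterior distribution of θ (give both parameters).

Posterior: Beta(3, 36)

The binomial likelihood is conjugate to the Beta prior: with 2 successes and 35 failures, the posterior is Beta(1+2, 1+35) = Beta(3, 36).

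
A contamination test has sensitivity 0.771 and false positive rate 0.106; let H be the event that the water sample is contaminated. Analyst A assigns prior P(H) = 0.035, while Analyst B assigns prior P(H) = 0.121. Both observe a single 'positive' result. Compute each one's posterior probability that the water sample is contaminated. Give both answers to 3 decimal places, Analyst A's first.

Analyst A: 0.209; Analyst B: 0.500

P('+'|H) = 0.771, P('+'|¬H) = 0.106.
Analyst A: numerator 0.771·0.035 = 0.026985; evidence = 0.026985+0.106·0.965 = 0.12928; posterior = 0.209.
Analyst B: numerator 0.771·0.121 = 0.093291; evidence = 0.093291+0.106·0.879 = 0.18646; posterior = 0.500.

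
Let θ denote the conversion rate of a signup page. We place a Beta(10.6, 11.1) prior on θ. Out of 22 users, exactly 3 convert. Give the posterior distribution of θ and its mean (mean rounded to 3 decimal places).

Posterior: Beta(13.6, 30.1); mean ≈ 0.311

The binomial likelihood is conjugate to the Beta prior: with 3 successes and 19 failures, the posterior is Beta(10.6+3, 11.1+19) = Beta(13.6, 30.1).
Posterior mean = α/(α+β) = 13.6/43.7 = 0.311.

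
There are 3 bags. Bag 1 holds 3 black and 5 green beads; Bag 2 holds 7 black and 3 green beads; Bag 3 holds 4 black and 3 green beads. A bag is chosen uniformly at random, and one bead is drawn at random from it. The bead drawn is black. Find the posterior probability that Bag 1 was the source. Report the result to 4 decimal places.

Posterior probability ≈ 0.2278

Tabulate prior·likelihood by source: [1] prior 0.333333, lik 0.375, product 0.1250; [2] prior 0.333333, lik 0.7, product 0.2333; [3] prior 0.333333, lik 0.5714, product 0.1905.
Normalizing constant = 0.54881; the posterior for Bag 1 is its product over the sum, 0.1250/0.54881 = 0.2278.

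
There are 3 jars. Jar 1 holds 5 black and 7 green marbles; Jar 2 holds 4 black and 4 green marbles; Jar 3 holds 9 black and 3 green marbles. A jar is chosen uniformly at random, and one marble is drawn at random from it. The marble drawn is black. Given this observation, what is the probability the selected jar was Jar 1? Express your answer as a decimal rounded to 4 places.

Posterior probability ≈ 0.2500

P(black|Jar 1) = 0.4167; P(black|Jar 2) = 0.5; P(black|Jar 3) = 0.75.
Prior × likelihood for each source: 0.333333·0.4167=0.1389, 0.333333·0.5=0.1667, 0.333333·0.75=0.2500. Summing gives P(black) = 0.55556.
P(Jar 1 | black) = 0.1389 / 0.55556 = 0.2500.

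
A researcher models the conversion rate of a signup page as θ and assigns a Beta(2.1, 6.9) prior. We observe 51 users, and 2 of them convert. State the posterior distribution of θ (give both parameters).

The binomial likelihood is conjugate to the Beta prior: with 2 successes and 49 failures, the posterior is Beta(2.1+2, 6.9+49) = Beta(4.1, 55.9).

Posterior: Beta(4.1, 55.9)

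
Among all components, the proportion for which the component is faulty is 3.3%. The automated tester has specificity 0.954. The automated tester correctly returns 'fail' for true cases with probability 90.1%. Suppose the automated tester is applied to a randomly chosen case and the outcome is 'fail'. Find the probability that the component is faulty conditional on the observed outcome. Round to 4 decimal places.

P(H | E) ≈ 0.4006

Write H for 'the component is faulty'. Prior odds H:¬H = 0.033/0.967 = 0.034126. For the 'fail' outcome, the likelihood ratio is 0.901/0.046 = 19.587.
Posterior odds = 0.034126 × 19.587 = 0.66843, so P(H|E) = 0.66843/(1+0.66843) = 0.4006.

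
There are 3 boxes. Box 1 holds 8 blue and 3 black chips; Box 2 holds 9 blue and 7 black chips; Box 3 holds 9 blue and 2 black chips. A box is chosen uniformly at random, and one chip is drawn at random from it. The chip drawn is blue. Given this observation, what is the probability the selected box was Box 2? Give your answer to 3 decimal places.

Posterior probability ≈ 0.267

P(blue|Box 1) = 0.7273; P(blue|Box 2) = 0.5625; P(blue|Box 3) = 0.8182.
Prior × likelihood for each source: 0.333333·0.7273=0.2424, 0.333333·0.5625=0.1875, 0.333333·0.8182=0.2727. Summing gives P(blue) = 0.70265.
P(Box 2 | blue) = 0.1875 / 0.70265 = 0.267.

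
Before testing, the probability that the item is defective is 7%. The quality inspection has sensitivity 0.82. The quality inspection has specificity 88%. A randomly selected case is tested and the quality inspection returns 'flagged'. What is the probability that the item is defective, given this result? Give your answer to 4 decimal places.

Let H be the event that the item is defective. P(H) = 0.07, so P(¬H) = 0.93. With E the 'flagged' result, P(E|H) = 0.82 and P(E|¬H) = 0.12.
P(E) = 0.82·0.07 + 0.12·0.93 = 0.057400 + 0.11160 = 0.16900.
By Bayes' theorem, P(H|E) = 0.057400 / 0.16900 = 0.3396.

P(H | E) ≈ 0.3396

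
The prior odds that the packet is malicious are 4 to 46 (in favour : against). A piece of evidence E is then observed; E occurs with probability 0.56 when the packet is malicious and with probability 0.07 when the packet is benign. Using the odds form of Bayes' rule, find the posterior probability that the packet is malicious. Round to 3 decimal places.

Posterior probability ≈ 0.410

Prior odds = 4/46 = 0.086957.
Likelihood ratio for E = 0.56/0.07 = 8.0000.
Posterior odds = prior odds × LR = 0.69565.
Posterior probability = odds/(1+odds) = 0.69565/1.6957 = 0.410.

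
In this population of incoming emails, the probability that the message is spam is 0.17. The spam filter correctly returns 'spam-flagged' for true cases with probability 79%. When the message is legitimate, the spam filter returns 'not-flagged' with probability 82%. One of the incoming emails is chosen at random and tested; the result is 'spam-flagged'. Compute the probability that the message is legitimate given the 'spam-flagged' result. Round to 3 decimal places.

P(¬H | E) ≈ 0.527

Write H for 'the message is spam'. Prior odds H:¬H = 0.17/0.83 = 0.20482. For the 'spam-flagged' outcome, the likelihood ratio is 0.79/0.18 = 4.3889.
Posterior odds = 0.20482 × 4.3889 = 0.89893, so P(H|E) = 0.89893/(1+0.89893) = 0.473. Then P(¬H|E) = 1 − 0.473 = 0.527.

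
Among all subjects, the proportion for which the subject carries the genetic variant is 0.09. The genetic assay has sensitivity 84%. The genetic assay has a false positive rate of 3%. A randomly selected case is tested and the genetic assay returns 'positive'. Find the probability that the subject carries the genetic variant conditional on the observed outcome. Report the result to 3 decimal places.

Write H for 'the subject carries the genetic variant'. Prior odds H:¬H = 0.09/0.91 = 0.098901. For the 'positive' outcome, the likelihood ratio is 0.84/0.03 = 28.000.
Posterior odds = 0.098901 × 28.000 = 2.7692, so P(H|E) = 2.7692/(1+2.7692) = 0.735.

P(H | E) ≈ 0.735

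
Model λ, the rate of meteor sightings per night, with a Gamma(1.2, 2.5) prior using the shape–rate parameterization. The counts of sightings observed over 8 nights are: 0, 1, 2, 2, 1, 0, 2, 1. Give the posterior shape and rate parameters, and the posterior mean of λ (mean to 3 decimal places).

The Poisson likelihood adds the total count to the shape and the number of exposure periods to the rate. Here ∑xᵢ = 9 and n = 8, so shape 1.2→10.2 and rate 2.5→10.5.
E[λ | data] = 10.2/10.5 = 0.971.

Posterior: Gamma(shape=10.2, rate=10.5); mean ≈ 0.971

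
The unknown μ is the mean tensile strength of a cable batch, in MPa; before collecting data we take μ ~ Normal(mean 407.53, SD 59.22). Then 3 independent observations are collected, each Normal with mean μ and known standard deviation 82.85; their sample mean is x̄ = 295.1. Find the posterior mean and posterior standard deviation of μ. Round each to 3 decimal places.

With known σ, the Normal prior is conjugate. Weight on the data is w = (n/σ²)/(n/σ² + 1/τ₀²) = 0.00043706/(0.00043706+0.00028514) = 0.60517.
Posterior mean = w·x̄ + (1−w)·μ₀ = 0.60517·295.1 + 0.39483·407.53 = 339.490. Posterior variance = 1/(0.00043706+0.00028514) = 1384.66, so SD = 37.211.

Posterior mean ≈ 339.490; posterior SD ≈ 37.211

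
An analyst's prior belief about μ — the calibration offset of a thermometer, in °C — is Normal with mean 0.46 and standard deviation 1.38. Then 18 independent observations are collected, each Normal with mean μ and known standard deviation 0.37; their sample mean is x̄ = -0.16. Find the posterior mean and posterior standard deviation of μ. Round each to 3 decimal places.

Posterior mean ≈ -0.158; posterior SD ≈ 0.087

Prior precision 1/τ₀² = 1/1.38² = 0.525100; data precision n/σ² = 18/0.37² = 131.483.
Posterior precision = 0.525100 + 131.483 = 132.008, giving posterior SD = 1/√132.008 = 0.087.
Posterior mean = (0.525100·0.46 + 131.483·-0.16) / 132.008 = -0.158.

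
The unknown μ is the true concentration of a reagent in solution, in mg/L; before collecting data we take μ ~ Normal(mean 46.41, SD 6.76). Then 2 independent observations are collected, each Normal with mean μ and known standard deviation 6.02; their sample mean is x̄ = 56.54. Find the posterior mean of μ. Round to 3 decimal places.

Prior precision 1/τ₀² = 1/6.76² = 0.0218830; data precision n/σ² = 2/6.02² = 0.0551870.
Posterior precision = 0.0218830 + 0.0551870 = 0.0770700.
Posterior mean = (0.0218830·46.41 + 0.0551870·56.54) / 0.0770700 = 53.664.

Posterior mean ≈ 53.664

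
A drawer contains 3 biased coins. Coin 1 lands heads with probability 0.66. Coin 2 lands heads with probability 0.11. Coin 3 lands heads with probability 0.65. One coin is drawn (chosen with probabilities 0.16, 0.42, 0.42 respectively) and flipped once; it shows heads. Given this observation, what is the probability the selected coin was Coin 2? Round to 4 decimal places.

Posterior probability ≈ 0.1088

P(heads|C1) = 0.66; P(heads|C2) = 0.11; P(heads|C3) = 0.65.
Prior × likelihood for each source: 0.16·0.66=0.1056, 0.42·0.11=0.04620, 0.42·0.65=0.2730. Summing gives P(heads) = 0.42480.
P(Coin 2 | heads) = 0.04620 / 0.42480 = 0.1088.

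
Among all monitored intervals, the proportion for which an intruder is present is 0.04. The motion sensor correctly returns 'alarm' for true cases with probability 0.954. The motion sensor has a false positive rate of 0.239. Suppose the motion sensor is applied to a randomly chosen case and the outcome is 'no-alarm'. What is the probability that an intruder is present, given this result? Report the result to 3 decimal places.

Let H be the event that an intruder is present. P(H) = 0.04, so P(¬H) = 0.96. With E the 'no-alarm' result, P(E|H) = 0.046 and P(E|¬H) = 0.761.
P(E) = 0.046·0.04 + 0.761·0.96 = 0.0018400 + 0.73056 = 0.73240.
By Bayes' theorem, P(H|E) = 0.0018400 / 0.73240 = 0.003.

P(H | E) ≈ 0.003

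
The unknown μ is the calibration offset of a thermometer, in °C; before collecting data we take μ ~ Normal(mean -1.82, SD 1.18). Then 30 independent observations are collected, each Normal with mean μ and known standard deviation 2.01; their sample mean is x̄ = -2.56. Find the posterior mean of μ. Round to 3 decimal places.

Posterior mean ≈ -2.495

Prior precision 1/τ₀² = 1/1.18² = 0.718184; data precision n/σ² = 30/2.01² = 7.42556.
Posterior precision = 0.718184 + 7.42556 = 8.14374.
Posterior mean = (0.718184·-1.82 + 7.42556·-2.56) / 8.14374 = -2.495.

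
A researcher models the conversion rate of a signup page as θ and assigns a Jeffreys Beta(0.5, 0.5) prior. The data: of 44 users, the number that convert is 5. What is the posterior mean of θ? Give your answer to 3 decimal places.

Observing 5 successes and 39 failures updates Beta(0.5, 0.5) by adding the success and failure counts to the two shape parameters: α = 0.5+5 = 5.5, β = 0.5+39 = 39.5.
E[θ | data] = 5.5/(5.5+39.5) = 0.122.

Posterior mean ≈ 0.122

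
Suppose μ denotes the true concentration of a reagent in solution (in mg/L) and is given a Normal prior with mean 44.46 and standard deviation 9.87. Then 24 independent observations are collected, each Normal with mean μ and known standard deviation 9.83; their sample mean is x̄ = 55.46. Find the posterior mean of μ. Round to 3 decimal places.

Posterior mean ≈ 55.023

Prior precision 1/τ₀² = 1/9.87² = 0.0102652; data precision n/σ² = 24/9.83² = 0.248373.
Posterior precision = 0.0102652 + 0.248373 = 0.258638.
Posterior mean = (0.0102652·44.46 + 0.248373·55.46) / 0.258638 = 55.023.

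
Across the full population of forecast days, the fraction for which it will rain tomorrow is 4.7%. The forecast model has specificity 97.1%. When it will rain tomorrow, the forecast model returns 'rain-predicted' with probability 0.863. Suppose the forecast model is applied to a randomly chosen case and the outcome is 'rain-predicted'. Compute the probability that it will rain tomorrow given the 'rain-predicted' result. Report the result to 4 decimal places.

P(H | E) ≈ 0.5948

Let H be the event that it will rain tomorrow. P(H) = 0.047, so P(¬H) = 0.953. With E the 'rain-predicted' result, P(E|H) = 0.863 and P(E|¬H) = 0.029.
P(E) = 0.863·0.047 + 0.029·0.953 = 0.040561 + 0.027637 = 0.068198.
By Bayes' theorem, P(H|E) = 0.040561 / 0.068198 = 0.5948.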